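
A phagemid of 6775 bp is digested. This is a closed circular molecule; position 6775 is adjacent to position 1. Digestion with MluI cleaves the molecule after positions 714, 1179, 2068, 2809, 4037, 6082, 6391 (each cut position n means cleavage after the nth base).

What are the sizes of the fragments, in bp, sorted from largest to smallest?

2045, 1228, 1098, 889, 741, 465, 309 bp

Circular molecule, 7 cuts → 7 fragments:
  1179 − 714 = 465 bp
  2068 − 1179 = 889 bp
  2809 − 2068 = 741 bp
  4037 − 2809 = 1228 bp
  6082 − 4037 = 2045 bp
  6391 − 6082 = 309 bp
  wrap: 6775 − 6391 + 714 = 1098 bp
Sorted largest to smallest: 2045, 1228, 1098, 889, 741, 465, 309 bp.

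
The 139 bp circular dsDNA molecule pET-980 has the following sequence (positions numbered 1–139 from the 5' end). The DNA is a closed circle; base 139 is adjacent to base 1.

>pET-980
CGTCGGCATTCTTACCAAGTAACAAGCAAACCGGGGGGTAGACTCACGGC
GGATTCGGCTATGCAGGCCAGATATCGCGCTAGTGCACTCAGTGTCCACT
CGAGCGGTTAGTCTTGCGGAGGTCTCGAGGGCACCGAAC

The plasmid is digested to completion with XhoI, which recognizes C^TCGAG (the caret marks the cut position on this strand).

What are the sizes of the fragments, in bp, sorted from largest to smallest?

XhoI sites (CTCGAG) start at positions 99, 124.
XhoI cuts after the first base of each site, so after positions 99, 124.
Circular molecule, 2 cuts → 2 fragments:
  100–124 → 25 bp
  125–139 then 1–99 → 15 + 99 = 114 bp
Sorted largest to smallest: 114, 25 bp.

114, 25 bp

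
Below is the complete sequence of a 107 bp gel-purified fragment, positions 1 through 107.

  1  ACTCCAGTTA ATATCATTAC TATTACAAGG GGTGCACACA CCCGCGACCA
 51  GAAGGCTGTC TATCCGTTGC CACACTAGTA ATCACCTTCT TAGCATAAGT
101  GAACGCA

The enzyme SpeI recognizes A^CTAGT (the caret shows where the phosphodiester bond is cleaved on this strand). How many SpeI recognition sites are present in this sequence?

1

ACTAGT occurs starting at position 74.
SpeI cuts at 1 site.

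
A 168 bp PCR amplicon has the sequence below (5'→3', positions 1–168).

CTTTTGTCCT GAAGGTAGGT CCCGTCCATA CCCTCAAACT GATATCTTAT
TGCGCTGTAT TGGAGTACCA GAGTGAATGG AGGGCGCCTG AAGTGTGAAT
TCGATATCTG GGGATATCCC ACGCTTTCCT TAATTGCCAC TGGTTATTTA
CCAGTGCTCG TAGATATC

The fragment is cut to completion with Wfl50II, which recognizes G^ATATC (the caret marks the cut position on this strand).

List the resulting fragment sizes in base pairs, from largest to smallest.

62, 50, 41, 10, 5 bp

Wfl50II sites (GATATC) start at positions 41, 103, 113, 163.
Wfl50II cuts after the first base of each site, so after positions 41, 103, 113, 163.
Linear molecule, 4 cuts → 5 fragments:
  1–41 → 41 bp
  42–103 → 62 bp
  104–113 → 10 bp
  114–163 → 50 bp
  164–168 → 5 bp
Sorted largest to smallest: 62, 50, 41, 10, 5 bp.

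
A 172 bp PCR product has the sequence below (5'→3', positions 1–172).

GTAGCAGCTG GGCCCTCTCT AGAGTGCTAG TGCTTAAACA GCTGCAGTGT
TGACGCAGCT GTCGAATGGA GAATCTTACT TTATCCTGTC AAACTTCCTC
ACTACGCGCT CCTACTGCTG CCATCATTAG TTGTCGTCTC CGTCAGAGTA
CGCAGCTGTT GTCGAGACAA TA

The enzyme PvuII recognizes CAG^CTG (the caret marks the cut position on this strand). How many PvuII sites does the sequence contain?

4

CAGCTG occurs starting at positions 5, 39, 56, 153.
PvuII cuts at 4 sites.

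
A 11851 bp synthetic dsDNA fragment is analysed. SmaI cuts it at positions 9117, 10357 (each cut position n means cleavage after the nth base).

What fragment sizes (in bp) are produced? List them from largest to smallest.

Linear molecule, 2 cuts → 3 fragments:
  9117 − 0 = 9117 bp
  10357 − 9117 = 1240 bp
  11851 − 10357 = 1494 bp
Sorted largest to smallest: 9117, 1494, 1240 bp.

9117, 1494, 1240 bp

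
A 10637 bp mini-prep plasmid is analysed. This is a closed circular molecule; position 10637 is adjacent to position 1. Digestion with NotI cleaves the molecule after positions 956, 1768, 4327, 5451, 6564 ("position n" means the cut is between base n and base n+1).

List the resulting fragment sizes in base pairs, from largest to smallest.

5029, 2559, 1124, 1113, 812 bp

Circular molecule, 5 cuts → 5 fragments:
  1768 − 956 = 812 bp
  4327 − 1768 = 2559 bp
  5451 − 4327 = 1124 bp
  6564 − 5451 = 1113 bp
  wrap: 10637 − 6564 + 956 = 5029 bp
Sorted largest to smallest: 5029, 2559, 1124, 1113, 812 bp.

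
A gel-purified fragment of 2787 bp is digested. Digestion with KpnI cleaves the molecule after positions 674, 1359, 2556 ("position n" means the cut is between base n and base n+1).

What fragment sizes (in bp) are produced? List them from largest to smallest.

Linear molecule, 3 cuts → 4 fragments:
  674 − 0 = 674 bp
  1359 − 674 = 685 bp
  2556 − 1359 = 1197 bp
  2787 − 2556 = 231 bp
Sorted largest to smallest: 1197, 685, 674, 231 bp.

1197, 685, 674, 231 bp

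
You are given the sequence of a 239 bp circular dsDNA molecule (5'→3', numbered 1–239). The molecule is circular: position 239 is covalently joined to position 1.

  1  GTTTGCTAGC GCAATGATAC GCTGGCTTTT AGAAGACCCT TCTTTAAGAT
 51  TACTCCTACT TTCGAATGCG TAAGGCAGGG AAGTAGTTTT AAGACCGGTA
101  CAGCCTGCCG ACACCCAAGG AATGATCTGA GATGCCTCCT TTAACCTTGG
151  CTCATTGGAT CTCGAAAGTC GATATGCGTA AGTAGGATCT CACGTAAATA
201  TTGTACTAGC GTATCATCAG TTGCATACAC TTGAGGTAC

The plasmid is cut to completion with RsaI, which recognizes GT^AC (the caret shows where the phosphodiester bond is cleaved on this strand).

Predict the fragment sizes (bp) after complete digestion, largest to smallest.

105, 101, 33 bp

RsaI sites (GTAC) start at positions 98, 203, 236.
RsaI cuts after base 2 of each site, so after positions 99, 204, 237.
Circular molecule, 3 cuts → 3 fragments:
  100–204 → 105 bp
  205–237 → 33 bp
  238–239 then 1–99 → 2 + 99 = 101 bp
Sorted largest to smallest: 105, 101, 33 bp.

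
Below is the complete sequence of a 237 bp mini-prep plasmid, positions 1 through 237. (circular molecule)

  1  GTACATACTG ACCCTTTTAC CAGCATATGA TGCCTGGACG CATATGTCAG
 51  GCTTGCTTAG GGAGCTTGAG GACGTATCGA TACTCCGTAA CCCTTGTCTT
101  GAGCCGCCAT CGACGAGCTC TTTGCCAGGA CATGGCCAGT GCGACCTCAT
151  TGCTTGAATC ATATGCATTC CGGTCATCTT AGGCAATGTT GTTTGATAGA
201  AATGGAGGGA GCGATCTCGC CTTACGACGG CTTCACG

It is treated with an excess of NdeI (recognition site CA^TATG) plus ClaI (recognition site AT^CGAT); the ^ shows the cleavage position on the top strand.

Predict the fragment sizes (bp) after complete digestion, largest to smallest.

101, 84, 35, 17 bp

NdeI sites (CATATG) start at positions 24, 41, 160.
NdeI cuts after base 2 of each site, so after positions 25, 42, 161.
The ClaI site (ATCGAT) starts at position 76.
ClaI cuts after base 2 of each site, so after position 77.
Combined cut positions: 25, 42, 77, 161.
Circular molecule, 4 cuts → 4 fragments:
  26–42 → 17 bp
  43–77 → 35 bp
  78–161 → 84 bp
  162–237 then 1–25 → 76 + 25 = 101 bp
Sorted largest to smallest: 101, 84, 35, 17 bp.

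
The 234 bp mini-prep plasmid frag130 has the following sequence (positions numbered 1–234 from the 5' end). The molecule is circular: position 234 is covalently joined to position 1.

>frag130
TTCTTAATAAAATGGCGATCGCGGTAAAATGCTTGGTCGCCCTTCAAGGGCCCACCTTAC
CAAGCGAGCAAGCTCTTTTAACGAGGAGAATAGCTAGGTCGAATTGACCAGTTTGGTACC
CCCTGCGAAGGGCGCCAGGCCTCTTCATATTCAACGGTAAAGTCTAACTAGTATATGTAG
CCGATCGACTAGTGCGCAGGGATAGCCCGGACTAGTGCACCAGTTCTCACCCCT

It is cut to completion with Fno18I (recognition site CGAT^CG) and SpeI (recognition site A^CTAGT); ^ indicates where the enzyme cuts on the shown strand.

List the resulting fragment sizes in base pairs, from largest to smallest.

Fno18I sites (CGATCG) start at positions 16, 182.
Fno18I cuts after base 4 of each site, so after positions 19, 185.
SpeI sites (ACTAGT) start at positions 167, 188, 211.
SpeI cuts after the first base of each site, so after positions 167, 188, 211.
Combined cut positions: 19, 167, 185, 188, 211.
Circular molecule, 5 cuts → 5 fragments:
  20–167 → 148 bp
  168–185 → 18 bp
  186–188 → 3 bp
  189–211 → 23 bp
  212–234 then 1–19 → 23 + 19 = 42 bp
Sorted largest to smallest: 148, 42, 23, 18, 3 bp.

148, 42, 23, 18, 3 bp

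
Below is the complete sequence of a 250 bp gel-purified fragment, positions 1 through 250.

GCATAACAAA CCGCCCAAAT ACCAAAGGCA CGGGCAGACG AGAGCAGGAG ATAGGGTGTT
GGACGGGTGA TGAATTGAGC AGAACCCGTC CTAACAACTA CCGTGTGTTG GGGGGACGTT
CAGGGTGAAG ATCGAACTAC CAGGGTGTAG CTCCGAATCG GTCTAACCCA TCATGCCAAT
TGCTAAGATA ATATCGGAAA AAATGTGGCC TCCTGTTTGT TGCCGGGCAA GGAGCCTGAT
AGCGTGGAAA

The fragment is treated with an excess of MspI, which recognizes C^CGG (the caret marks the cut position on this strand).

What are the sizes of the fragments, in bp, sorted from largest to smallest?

223, 27 bp

The MspI site (CCGG) starts at position 223.
MspI cuts after the first base of each site, so after position 223.
Linear molecule, 1 cut → 2 fragments:
  1–223 → 223 bp
  224–250 → 27 bp
Sorted largest to smallest: 223, 27 bp.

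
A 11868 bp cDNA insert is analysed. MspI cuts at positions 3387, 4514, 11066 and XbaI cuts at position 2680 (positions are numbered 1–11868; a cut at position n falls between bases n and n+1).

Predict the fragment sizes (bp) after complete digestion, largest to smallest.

6552, 2680, 1127, 802, 707 bp

Combined cut positions (sorted): 2680, 3387, 4514, 11066.
Linear molecule, 4 cuts → 5 fragments:
  2680 − 0 = 2680 bp
  3387 − 2680 = 707 bp
  4514 − 3387 = 1127 bp
  11066 − 4514 = 6552 bp
  11868 − 11066 = 802 bp
Sorted largest to smallest: 6552, 2680, 1127, 802, 707 bp.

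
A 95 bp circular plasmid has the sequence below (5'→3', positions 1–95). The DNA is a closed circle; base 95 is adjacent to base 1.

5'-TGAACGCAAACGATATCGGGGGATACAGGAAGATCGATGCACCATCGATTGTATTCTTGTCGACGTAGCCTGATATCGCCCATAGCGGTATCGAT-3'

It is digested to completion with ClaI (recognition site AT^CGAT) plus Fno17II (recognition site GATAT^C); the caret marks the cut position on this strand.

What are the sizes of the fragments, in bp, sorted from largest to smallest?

31, 20, 18, 15, 11 bp

ClaI sites (ATCGAT) start at positions 33, 44, 90.
ClaI cuts after base 2 of each site, so after positions 34, 45, 91.
Fno17II sites (GATATC) start at positions 12, 72.
Fno17II cuts after base 5 of each site (before the last base), so after positions 16, 76.
Combined cut positions: 16, 34, 45, 76, 91.
Circular molecule, 5 cuts → 5 fragments:
  17–34 → 18 bp
  35–45 → 11 bp
  46–76 → 31 bp
  77–91 → 15 bp
  92–95 then 1–16 → 4 + 16 = 20 bp
Sorted largest to smallest: 31, 20, 18, 15, 11 bp.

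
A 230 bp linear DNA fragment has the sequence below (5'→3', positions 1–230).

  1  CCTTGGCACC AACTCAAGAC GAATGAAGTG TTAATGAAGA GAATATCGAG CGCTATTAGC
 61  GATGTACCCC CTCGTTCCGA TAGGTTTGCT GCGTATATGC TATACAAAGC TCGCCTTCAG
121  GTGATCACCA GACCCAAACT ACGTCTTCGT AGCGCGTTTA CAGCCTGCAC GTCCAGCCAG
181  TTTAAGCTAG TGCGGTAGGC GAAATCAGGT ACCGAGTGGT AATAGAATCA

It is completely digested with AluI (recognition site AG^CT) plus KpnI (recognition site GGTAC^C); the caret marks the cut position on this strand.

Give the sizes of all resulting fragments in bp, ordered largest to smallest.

AluI sites (AGCT) start at positions 108, 185.
AluI cuts after base 2 of each site, so after positions 109, 186.
The KpnI site (GGTACC) starts at position 208.
KpnI cuts after base 5 of each site (before the last base), so after position 212.
Combined cut positions: 109, 186, 212.
Linear molecule, 3 cuts → 4 fragments:
  1–109 → 109 bp
  110–186 → 77 bp
  187–212 → 26 bp
  213–230 → 18 bp
Sorted largest to smallest: 109, 77, 26, 18 bp.

109, 77, 26, 18 bp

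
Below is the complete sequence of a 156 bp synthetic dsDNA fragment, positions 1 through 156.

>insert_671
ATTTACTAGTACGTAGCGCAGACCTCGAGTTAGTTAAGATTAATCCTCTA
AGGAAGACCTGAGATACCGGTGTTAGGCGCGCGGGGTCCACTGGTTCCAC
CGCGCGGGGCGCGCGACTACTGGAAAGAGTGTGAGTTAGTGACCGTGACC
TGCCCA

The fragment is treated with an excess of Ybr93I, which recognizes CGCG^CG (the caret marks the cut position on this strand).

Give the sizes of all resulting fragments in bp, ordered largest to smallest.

Ybr93I sites (CGCGCG) start at positions 78, 101, 110.
Ybr93I cuts after base 4 of each site, so after positions 81, 104, 113.
Linear molecule, 3 cuts → 4 fragments:
  1–81 → 81 bp
  82–104 → 23 bp
  105–113 → 9 bp
  114–156 → 43 bp
Sorted largest to smallest: 81, 43, 23, 9 bp.

81, 43, 23, 9 bp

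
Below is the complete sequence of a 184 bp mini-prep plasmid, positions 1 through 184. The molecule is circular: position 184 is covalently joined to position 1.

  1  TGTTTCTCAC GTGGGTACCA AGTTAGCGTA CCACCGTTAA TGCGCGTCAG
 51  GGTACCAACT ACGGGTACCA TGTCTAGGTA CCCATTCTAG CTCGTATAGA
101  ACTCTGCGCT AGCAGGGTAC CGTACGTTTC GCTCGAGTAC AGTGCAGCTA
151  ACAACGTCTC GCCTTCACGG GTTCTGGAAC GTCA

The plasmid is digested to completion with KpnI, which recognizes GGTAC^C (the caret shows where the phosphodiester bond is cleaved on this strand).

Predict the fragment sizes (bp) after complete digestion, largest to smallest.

KpnI sites (GGTACC) start at positions 14, 51, 64, 77, 116.
KpnI cuts after base 5 of each site (before the last base), so after positions 18, 55, 68, 81, 120.
Circular molecule, 5 cuts → 5 fragments:
  19–55 → 37 bp
  56–68 → 13 bp
  69–81 → 13 bp
  82–120 → 39 bp
  121–184 then 1–18 → 64 + 18 = 82 bp
Sorted largest to smallest: 82, 39, 37, 13, 13 bp.

82, 39, 37, 13, 13 bp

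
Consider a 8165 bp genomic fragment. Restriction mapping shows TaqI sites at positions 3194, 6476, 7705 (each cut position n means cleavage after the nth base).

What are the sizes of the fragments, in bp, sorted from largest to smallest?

3282, 3194, 1229, 460 bp

Linear molecule, 3 cuts → 4 fragments:
  3194 − 0 = 3194 bp
  6476 − 3194 = 3282 bp
  7705 − 6476 = 1229 bp
  8165 − 7705 = 460 bp
Sorted largest to smallest: 3282, 3194, 1229, 460 bp.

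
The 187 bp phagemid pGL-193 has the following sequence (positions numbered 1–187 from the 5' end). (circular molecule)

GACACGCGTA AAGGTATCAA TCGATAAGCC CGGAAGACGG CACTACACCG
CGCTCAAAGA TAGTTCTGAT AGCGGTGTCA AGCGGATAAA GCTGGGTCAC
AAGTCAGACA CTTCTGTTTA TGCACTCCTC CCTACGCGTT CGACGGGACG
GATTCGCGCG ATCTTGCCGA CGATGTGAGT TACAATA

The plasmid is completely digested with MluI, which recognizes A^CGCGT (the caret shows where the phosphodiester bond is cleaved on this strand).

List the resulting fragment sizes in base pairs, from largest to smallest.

MluI sites (ACGCGT) start at positions 4, 134.
MluI cuts after the first base of each site, so after positions 4, 134.
Circular molecule, 2 cuts → 2 fragments:
  5–134 → 130 bp
  135–187 then 1–4 → 53 + 4 = 57 bp
Sorted largest to smallest: 130, 57 bp.

130, 57 bp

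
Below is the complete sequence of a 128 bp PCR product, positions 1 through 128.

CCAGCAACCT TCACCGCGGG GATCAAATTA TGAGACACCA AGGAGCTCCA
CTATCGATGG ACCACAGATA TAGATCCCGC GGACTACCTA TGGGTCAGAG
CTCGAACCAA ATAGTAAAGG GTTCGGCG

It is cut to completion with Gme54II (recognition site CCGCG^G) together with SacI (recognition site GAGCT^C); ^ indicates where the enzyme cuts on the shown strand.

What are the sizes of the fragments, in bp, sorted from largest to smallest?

Gme54II sites (CCGCGG) start at positions 14, 77.
Gme54II cuts after base 5 of each site (before the last base), so after positions 18, 81.
SacI sites (GAGCTC) start at positions 43, 98.
SacI cuts after base 5 of each site (before the last base), so after positions 47, 102.
Combined cut positions: 18, 47, 81, 102.
Linear molecule, 4 cuts → 5 fragments:
  1–18 → 18 bp
  19–47 → 29 bp
  48–81 → 34 bp
  82–102 → 21 bp
  103–128 → 26 bp
Sorted largest to smallest: 34, 29, 26, 21, 18 bp.

34, 29, 26, 21, 18 bp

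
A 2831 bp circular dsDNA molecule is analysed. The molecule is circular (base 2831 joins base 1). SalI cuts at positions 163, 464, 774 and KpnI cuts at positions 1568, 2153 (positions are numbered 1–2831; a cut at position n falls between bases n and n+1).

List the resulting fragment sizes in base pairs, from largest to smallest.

Combined cut positions (sorted): 163, 464, 774, 1568, 2153.
Circular molecule, 5 cuts → 5 fragments:
  464 − 163 = 301 bp
  774 − 464 = 310 bp
  1568 − 774 = 794 bp
  2153 − 1568 = 585 bp
  wrap: 2831 − 2153 + 163 = 841 bp
Sorted largest to smallest: 841, 794, 585, 310, 301 bp.

841, 794, 585, 310, 301 bp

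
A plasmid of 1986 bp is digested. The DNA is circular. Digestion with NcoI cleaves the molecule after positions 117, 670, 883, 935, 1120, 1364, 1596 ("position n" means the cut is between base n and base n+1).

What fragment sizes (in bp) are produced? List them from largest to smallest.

553, 507, 244, 232, 213, 185, 52 bp

Circular molecule, 7 cuts → 7 fragments:
  670 − 117 = 553 bp
  883 − 670 = 213 bp
  935 − 883 = 52 bp
  1120 − 935 = 185 bp
  1364 − 1120 = 244 bp
  1596 − 1364 = 232 bp
  wrap: 1986 − 1596 + 117 = 507 bp
Sorted largest to smallest: 553, 507, 244, 232, 213, 185, 52 bp.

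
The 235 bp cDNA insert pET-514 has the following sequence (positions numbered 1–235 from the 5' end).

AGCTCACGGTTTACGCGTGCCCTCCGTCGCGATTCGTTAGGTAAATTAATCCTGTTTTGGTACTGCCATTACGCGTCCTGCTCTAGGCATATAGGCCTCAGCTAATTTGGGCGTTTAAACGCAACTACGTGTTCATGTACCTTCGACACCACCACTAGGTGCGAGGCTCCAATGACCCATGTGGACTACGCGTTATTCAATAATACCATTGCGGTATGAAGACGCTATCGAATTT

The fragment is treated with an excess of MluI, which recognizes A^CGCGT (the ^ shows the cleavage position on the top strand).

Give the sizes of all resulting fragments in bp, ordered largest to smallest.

MluI sites (ACGCGT) start at positions 13, 71, 188.
MluI cuts after the first base of each site, so after positions 13, 71, 188.
Linear molecule, 3 cuts → 4 fragments:
  1–13 → 13 bp
  14–71 → 58 bp
  72–188 → 117 bp
  189–235 → 47 bp
Sorted largest to smallest: 117, 58, 47, 13 bp.

117, 58, 47, 13 bp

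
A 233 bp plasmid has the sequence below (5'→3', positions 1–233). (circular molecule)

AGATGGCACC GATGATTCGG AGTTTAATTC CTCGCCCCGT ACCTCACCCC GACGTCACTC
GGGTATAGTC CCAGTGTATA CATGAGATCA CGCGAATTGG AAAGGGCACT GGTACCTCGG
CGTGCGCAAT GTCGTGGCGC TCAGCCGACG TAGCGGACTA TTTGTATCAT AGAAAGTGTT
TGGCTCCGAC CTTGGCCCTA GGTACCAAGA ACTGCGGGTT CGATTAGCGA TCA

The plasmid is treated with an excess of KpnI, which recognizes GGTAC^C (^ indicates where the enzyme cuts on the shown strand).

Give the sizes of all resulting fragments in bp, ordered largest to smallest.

KpnI sites (GGTACC) start at positions 111, 201.
KpnI cuts after base 5 of each site (before the last base), so after positions 115, 205.
Circular molecule, 2 cuts → 2 fragments:
  116–205 → 90 bp
  206–233 then 1–115 → 28 + 115 = 143 bp
Sorted largest to smallest: 143, 90 bp.

143, 90 bp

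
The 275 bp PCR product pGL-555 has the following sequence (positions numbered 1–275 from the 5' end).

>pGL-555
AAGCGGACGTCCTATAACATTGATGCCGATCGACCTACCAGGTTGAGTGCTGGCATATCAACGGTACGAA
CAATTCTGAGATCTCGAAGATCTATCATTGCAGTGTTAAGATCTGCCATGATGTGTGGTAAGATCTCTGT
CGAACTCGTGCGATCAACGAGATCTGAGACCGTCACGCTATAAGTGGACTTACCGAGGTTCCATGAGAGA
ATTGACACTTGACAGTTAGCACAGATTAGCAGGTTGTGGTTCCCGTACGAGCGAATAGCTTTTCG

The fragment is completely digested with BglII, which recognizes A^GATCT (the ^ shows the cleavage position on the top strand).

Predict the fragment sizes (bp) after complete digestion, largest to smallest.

115, 79, 29, 22, 21, 9 bp

BglII sites (AGATCT) start at positions 79, 88, 109, 131, 160.
BglII cuts after the first base of each site, so after positions 79, 88, 109, 131, 160.
Linear molecule, 5 cuts → 6 fragments:
  1–79 → 79 bp
  80–88 → 9 bp
  89–109 → 21 bp
  110–131 → 22 bp
  132–160 → 29 bp
  161–275 → 115 bp
Sorted largest to smallest: 115, 79, 29, 22, 21, 9 bp.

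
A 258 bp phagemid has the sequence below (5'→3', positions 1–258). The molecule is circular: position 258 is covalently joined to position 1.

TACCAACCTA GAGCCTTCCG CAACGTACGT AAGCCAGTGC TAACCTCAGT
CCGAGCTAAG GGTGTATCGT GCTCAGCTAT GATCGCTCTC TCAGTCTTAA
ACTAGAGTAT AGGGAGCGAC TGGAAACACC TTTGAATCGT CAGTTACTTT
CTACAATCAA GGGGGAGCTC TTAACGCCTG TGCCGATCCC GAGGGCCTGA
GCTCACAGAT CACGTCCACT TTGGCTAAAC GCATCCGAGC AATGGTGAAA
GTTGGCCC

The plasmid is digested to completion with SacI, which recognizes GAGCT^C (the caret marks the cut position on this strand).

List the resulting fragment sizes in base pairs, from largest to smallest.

224, 34 bp

SacI sites (GAGCTC) start at positions 165, 199.
SacI cuts after base 5 of each site (before the last base), so after positions 169, 203.
Circular molecule, 2 cuts → 2 fragments:
  170–203 → 34 bp
  204–258 then 1–169 → 55 + 169 = 224 bp
Sorted largest to smallest: 224, 34 bp.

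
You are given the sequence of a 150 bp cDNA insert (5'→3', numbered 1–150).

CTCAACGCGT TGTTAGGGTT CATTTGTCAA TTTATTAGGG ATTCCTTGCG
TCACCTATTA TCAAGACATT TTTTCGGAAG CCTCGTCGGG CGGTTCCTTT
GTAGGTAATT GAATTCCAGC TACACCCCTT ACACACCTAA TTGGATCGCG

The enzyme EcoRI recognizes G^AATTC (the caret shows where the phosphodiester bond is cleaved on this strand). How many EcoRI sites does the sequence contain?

GAATTC occurs starting at position 111.
EcoRI cuts at 1 site.

1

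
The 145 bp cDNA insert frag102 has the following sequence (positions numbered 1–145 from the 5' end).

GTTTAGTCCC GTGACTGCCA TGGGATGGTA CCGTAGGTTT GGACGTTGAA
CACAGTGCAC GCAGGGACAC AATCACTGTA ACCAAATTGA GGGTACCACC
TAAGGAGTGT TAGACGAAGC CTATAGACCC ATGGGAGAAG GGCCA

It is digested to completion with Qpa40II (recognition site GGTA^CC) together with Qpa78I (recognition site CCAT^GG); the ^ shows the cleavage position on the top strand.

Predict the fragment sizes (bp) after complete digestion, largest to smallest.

65, 37, 21, 13, 9 bp

Qpa40II sites (GGTACC) start at positions 27, 92.
Qpa40II cuts after base 4 of each site, so after positions 30, 95.
Qpa78I sites (CCATGG) start at positions 18, 129.
Qpa78I cuts after base 4 of each site, so after positions 21, 132.
Combined cut positions: 21, 30, 95, 132.
Linear molecule, 4 cuts → 5 fragments:
  1–21 → 21 bp
  22–30 → 9 bp
  31–95 → 65 bp
  96–132 → 37 bp
  133–145 → 13 bp
Sorted largest to smallest: 65, 37, 21, 13, 9 bp.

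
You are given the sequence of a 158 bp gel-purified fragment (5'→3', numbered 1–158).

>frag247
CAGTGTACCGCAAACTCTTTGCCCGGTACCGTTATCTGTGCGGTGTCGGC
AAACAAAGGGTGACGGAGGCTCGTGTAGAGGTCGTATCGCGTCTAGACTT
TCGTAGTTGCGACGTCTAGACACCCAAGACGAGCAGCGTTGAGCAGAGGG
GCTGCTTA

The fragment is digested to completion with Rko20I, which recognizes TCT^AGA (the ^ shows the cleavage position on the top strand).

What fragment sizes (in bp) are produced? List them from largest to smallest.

Rko20I sites (TCTAGA) start at positions 92, 115.
Rko20I cuts after base 3 of each site, so after positions 94, 117.
Linear molecule, 2 cuts → 3 fragments:
  1–94 → 94 bp
  95–117 → 23 bp
  118–158 → 41 bp
Sorted largest to smallest: 94, 41, 23 bp.

94, 41, 23 bp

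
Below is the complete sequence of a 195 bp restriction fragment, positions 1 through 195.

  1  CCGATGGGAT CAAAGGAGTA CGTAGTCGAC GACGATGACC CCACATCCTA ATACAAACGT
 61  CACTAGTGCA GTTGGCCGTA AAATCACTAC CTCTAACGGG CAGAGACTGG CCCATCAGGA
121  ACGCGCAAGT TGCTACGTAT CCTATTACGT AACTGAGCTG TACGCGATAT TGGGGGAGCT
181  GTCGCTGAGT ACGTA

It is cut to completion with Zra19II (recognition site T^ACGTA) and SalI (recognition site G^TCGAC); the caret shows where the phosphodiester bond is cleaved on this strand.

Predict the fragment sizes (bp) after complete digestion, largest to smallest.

109, 44, 19, 12, 6, 5 bp

Zra19II sites (TACGTA) start at positions 19, 134, 146, 190.
Zra19II cuts after the first base of each site, so after positions 19, 134, 146, 190.
The SalI site (GTCGAC) starts at position 25.
SalI cuts after the first base of each site, so after position 25.
Combined cut positions: 19, 25, 134, 146, 190.
Linear molecule, 5 cuts → 6 fragments:
  1–19 → 19 bp
  20–25 → 6 bp
  26–134 → 109 bp
  135–146 → 12 bp
  147–190 → 44 bp
  191–195 → 5 bp
Sorted largest to smallest: 109, 44, 19, 12, 6, 5 bp.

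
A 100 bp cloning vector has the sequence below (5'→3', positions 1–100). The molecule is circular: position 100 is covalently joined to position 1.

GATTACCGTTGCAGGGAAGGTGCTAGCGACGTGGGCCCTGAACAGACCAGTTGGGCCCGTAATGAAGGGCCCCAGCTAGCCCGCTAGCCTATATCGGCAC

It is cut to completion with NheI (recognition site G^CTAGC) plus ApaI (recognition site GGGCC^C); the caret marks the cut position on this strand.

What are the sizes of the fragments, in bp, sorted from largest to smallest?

39, 20, 15, 14, 8, 4 bp

NheI sites (GCTAGC) start at positions 22, 75, 83.
NheI cuts after the first base of each site, so after positions 22, 75, 83.
ApaI sites (GGGCCC) start at positions 33, 53, 67.
ApaI cuts after base 5 of each site (before the last base), so after positions 37, 57, 71.
Combined cut positions: 22, 37, 57, 71, 75, 83.
Circular molecule, 6 cuts → 6 fragments:
  23–37 → 15 bp
  38–57 → 20 bp
  58–71 → 14 bp
  72–75 → 4 bp
  76–83 → 8 bp
  84–100 then 1–22 → 17 + 22 = 39 bp
Sorted largest to smallest: 39, 20, 15, 14, 8, 4 bp.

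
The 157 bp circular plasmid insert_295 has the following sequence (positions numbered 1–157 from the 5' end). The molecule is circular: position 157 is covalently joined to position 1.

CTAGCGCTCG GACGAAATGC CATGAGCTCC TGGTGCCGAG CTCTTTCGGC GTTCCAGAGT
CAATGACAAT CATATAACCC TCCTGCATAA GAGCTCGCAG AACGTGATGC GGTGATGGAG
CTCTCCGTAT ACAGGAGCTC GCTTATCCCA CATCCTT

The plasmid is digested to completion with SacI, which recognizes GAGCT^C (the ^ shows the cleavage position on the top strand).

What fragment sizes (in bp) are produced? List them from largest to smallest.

53, 46, 27, 17, 14 bp

SacI sites (GAGCTC) start at positions 24, 38, 91, 118, 135.
SacI cuts after base 5 of each site (before the last base), so after positions 28, 42, 95, 122, 139.
Circular molecule, 5 cuts → 5 fragments:
  29–42 → 14 bp
  43–95 → 53 bp
  96–122 → 27 bp
  123–139 → 17 bp
  140–157 then 1–28 → 18 + 28 = 46 bp
Sorted largest to smallest: 53, 46, 27, 17, 14 bp.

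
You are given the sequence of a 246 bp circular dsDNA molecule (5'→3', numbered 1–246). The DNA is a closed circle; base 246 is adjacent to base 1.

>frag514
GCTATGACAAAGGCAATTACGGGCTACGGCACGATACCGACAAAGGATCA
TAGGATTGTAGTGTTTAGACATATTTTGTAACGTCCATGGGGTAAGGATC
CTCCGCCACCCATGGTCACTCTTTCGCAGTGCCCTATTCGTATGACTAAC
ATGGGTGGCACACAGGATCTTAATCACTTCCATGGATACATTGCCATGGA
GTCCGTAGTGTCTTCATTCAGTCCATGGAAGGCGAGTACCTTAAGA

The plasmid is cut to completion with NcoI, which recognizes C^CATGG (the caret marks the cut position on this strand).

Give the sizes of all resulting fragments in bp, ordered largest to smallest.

108, 70, 29, 25, 14 bp

NcoI sites (CCATGG) start at positions 85, 110, 180, 194, 223.
NcoI cuts after the first base of each site, so after positions 85, 110, 180, 194, 223.
Circular molecule, 5 cuts → 5 fragments:
  86–110 → 25 bp
  111–180 → 70 bp
  181–194 → 14 bp
  195–223 → 29 bp
  224–246 then 1–85 → 23 + 85 = 108 bp
Sorted largest to smallest: 108, 70, 29, 25, 14 bp.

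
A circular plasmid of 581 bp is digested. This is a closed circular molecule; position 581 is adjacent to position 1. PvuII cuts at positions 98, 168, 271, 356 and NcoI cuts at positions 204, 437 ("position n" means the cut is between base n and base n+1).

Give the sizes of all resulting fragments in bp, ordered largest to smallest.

Combined cut positions (sorted): 98, 168, 204, 271, 356, 437.
Circular molecule, 6 cuts → 6 fragments:
  168 − 98 = 70 bp
  204 − 168 = 36 bp
  271 − 204 = 67 bp
  356 − 271 = 85 bp
  437 − 356 = 81 bp
  wrap: 581 − 437 + 98 = 242 bp
Sorted largest to smallest: 242, 85, 81, 70, 67, 36 bp.

242, 85, 81, 70, 67, 36 bp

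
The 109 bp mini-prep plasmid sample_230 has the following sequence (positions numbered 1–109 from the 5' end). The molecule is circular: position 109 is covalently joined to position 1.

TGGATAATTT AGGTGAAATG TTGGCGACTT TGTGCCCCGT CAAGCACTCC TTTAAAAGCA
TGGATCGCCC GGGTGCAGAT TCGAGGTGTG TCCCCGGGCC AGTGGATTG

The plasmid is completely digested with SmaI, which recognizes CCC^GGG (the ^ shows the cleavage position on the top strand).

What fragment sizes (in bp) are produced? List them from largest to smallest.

SmaI sites (CCCGGG) start at positions 68, 93.
SmaI cuts after base 3 of each site, so after positions 70, 95.
Circular molecule, 2 cuts → 2 fragments:
  71–95 → 25 bp
  96–109 then 1–70 → 14 + 70 = 84 bp
Sorted largest to smallest: 84, 25 bp.

84, 25 bp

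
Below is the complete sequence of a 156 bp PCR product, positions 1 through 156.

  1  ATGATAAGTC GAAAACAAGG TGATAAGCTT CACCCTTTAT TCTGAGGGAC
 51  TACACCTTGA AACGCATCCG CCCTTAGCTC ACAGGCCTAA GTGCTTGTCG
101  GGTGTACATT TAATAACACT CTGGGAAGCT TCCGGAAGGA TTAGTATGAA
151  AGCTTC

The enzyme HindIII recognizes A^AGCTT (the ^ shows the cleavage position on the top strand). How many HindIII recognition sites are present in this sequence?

3

AAGCTT occurs starting at positions 25, 126, 150.
HindIII cuts at 3 sites.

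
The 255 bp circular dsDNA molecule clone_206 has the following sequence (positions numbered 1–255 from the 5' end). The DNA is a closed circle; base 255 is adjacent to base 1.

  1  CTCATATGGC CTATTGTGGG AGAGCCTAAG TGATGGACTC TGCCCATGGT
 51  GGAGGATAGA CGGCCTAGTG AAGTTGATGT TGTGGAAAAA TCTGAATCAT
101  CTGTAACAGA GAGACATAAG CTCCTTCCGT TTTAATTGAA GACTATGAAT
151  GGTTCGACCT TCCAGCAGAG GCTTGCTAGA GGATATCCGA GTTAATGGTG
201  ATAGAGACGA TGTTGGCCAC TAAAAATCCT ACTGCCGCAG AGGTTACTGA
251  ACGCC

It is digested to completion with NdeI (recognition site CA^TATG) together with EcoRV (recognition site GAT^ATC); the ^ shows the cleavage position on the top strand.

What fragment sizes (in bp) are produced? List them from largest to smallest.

180, 75 bp

The NdeI site (CATATG) starts at position 3.
NdeI cuts after base 2 of each site, so after position 4.
The EcoRV site (GATATC) starts at position 182.
EcoRV cuts after base 3 of each site, so after position 184.
Combined cut positions: 4, 184.
Circular molecule, 2 cuts → 2 fragments:
  5–184 → 180 bp
  185–255 then 1–4 → 71 + 4 = 75 bp
Sorted largest to smallest: 180, 75 bp.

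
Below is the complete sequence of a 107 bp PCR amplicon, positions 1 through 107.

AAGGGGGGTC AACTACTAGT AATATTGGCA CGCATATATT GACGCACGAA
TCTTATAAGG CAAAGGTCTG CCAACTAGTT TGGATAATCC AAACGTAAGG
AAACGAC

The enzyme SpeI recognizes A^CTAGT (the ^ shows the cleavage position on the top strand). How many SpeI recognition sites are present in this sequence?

2

ACTAGT occurs starting at positions 15, 74.
SpeI cuts at 2 sites.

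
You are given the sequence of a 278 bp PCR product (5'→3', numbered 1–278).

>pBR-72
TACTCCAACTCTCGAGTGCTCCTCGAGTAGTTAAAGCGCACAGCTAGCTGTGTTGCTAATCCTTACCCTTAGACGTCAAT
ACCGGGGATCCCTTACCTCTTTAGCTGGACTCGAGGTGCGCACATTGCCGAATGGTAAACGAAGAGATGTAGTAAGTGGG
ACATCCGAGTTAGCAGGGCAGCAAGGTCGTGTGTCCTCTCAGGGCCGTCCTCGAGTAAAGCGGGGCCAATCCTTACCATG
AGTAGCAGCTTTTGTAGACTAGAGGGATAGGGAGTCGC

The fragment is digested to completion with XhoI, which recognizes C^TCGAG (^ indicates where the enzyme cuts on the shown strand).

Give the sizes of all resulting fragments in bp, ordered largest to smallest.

100, 88, 68, 11, 11 bp

XhoI sites (CTCGAG) start at positions 11, 22, 110, 210.
XhoI cuts after the first base of each site, so after positions 11, 22, 110, 210.
Linear molecule, 4 cuts → 5 fragments:
  1–11 → 11 bp
  12–22 → 11 bp
  23–110 → 88 bp
  111–210 → 100 bp
  211–278 → 68 bp
Sorted largest to smallest: 100, 88, 68, 11, 11 bp.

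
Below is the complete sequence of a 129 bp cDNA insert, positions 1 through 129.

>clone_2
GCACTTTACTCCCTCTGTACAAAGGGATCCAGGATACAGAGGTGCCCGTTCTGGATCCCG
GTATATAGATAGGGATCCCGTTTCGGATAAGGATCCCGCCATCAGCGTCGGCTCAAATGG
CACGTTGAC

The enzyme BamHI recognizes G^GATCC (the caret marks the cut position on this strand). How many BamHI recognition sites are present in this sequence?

4

GGATCC occurs starting at positions 25, 53, 73, 91.
BamHI cuts at 4 sites.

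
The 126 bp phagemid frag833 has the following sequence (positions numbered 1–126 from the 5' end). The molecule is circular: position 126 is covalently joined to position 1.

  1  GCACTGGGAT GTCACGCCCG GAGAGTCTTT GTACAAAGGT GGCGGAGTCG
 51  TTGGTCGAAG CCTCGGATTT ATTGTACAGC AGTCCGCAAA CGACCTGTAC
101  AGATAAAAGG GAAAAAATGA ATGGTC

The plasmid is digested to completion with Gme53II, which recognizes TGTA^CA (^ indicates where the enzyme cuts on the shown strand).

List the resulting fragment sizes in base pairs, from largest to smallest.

Gme53II sites (TGTACA) start at positions 30, 73, 96.
Gme53II cuts after base 4 of each site, so after positions 33, 76, 99.
Circular molecule, 3 cuts → 3 fragments:
  34–76 → 43 bp
  77–99 → 23 bp
  100–126 then 1–33 → 27 + 33 = 60 bp
Sorted largest to smallest: 60, 43, 23 bp.

60, 43, 23 bp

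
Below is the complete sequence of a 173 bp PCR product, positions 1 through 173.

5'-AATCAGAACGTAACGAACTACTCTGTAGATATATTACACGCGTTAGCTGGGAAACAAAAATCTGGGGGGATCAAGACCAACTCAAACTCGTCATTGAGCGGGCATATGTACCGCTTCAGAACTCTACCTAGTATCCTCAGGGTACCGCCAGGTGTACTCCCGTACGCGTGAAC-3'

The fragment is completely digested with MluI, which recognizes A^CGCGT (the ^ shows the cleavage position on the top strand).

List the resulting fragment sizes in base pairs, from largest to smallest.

MluI sites (ACGCGT) start at positions 38, 164.
MluI cuts after the first base of each site, so after positions 38, 164.
Linear molecule, 2 cuts → 3 fragments:
  1–38 → 38 bp
  39–164 → 126 bp
  165–173 → 9 bp
Sorted largest to smallest: 126, 38, 9 bp.

126, 38, 9 bp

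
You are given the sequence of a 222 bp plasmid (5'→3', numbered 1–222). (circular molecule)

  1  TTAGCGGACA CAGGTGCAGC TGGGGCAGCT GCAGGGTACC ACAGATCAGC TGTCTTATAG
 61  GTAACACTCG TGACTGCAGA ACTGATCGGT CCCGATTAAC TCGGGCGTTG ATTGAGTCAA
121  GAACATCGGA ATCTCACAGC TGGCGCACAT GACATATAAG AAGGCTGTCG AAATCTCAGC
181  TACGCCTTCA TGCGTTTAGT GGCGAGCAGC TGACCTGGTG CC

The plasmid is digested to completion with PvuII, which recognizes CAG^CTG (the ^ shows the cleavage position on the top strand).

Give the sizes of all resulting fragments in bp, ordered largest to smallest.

90, 70, 32, 21, 9 bp

PvuII sites (CAGCTG) start at positions 17, 26, 47, 137, 207.
PvuII cuts after base 3 of each site, so after positions 19, 28, 49, 139, 209.
Circular molecule, 5 cuts → 5 fragments:
  20–28 → 9 bp
  29–49 → 21 bp
  50–139 → 90 bp
  140–209 → 70 bp
  210–222 then 1–19 → 13 + 19 = 32 bp
Sorted largest to smallest: 90, 70, 32, 21, 9 bp.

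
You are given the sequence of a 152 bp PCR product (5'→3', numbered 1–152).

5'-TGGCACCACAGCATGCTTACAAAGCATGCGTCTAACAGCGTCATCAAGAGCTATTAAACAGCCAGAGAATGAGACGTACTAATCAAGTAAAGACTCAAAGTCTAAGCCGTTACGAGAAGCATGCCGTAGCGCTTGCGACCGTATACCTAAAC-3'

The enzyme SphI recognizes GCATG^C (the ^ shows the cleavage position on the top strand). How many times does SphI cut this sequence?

3

GCATGC occurs starting at positions 11, 24, 119.
SphI cuts at 3 sites.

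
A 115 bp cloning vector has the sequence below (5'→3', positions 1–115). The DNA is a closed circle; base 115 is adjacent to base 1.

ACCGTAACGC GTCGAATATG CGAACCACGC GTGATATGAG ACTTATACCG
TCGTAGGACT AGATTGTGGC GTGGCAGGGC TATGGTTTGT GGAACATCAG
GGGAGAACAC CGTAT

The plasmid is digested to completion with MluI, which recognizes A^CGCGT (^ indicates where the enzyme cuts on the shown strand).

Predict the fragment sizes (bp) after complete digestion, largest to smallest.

MluI sites (ACGCGT) start at positions 7, 27.
MluI cuts after the first base of each site, so after positions 7, 27.
Circular molecule, 2 cuts → 2 fragments:
  8–27 → 20 bp
  28–115 then 1–7 → 88 + 7 = 95 bp
Sorted largest to smallest: 95, 20 bp.

95, 20 bp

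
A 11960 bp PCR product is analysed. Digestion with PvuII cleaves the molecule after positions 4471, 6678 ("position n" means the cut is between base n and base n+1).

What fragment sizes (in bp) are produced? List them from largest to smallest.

5282, 4471, 2207 bp

Linear molecule, 2 cuts → 3 fragments:
  4471 − 0 = 4471 bp
  6678 − 4471 = 2207 bp
  11960 − 6678 = 5282 bp
Sorted largest to smallest: 5282, 4471, 2207 bp.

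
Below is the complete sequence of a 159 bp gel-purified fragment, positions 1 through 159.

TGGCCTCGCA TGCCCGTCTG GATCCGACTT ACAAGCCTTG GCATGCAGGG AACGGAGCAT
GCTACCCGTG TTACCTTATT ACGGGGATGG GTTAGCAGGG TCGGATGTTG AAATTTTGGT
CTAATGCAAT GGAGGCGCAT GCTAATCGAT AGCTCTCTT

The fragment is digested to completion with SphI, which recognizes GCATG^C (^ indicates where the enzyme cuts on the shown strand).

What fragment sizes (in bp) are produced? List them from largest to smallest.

SphI sites (GCATGC) start at positions 8, 41, 57, 137.
SphI cuts after base 5 of each site (before the last base), so after positions 12, 45, 61, 141.
Linear molecule, 4 cuts → 5 fragments:
  1–12 → 12 bp
  13–45 → 33 bp
  46–61 → 16 bp
  62–141 → 80 bp
  142–159 → 18 bp
Sorted largest to smallest: 80, 33, 18, 16, 12 bp.

80, 33, 18, 16, 12 bp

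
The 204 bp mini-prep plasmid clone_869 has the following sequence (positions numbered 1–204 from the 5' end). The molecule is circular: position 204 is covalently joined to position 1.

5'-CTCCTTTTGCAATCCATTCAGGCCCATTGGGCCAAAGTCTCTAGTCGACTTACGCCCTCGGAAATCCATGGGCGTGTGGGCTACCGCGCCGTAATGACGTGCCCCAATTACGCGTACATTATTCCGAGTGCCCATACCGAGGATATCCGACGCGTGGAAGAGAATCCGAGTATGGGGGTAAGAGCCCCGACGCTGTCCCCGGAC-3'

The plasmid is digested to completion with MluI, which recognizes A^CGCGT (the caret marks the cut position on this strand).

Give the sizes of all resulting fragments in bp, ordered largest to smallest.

164, 40 bp

MluI sites (ACGCGT) start at positions 110, 150.
MluI cuts after the first base of each site, so after positions 110, 150.
Circular molecule, 2 cuts → 2 fragments:
  111–150 → 40 bp
  151–204 then 1–110 → 54 + 110 = 164 bp
Sorted largest to smallest: 164, 40 bp.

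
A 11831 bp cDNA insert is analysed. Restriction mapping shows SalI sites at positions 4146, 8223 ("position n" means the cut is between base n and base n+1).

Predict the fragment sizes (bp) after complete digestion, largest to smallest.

Linear molecule, 2 cuts → 3 fragments:
  4146 − 0 = 4146 bp
  8223 − 4146 = 4077 bp
  11831 − 8223 = 3608 bp
Sorted largest to smallest: 4146, 4077, 3608 bp.

4146, 4077, 3608 bp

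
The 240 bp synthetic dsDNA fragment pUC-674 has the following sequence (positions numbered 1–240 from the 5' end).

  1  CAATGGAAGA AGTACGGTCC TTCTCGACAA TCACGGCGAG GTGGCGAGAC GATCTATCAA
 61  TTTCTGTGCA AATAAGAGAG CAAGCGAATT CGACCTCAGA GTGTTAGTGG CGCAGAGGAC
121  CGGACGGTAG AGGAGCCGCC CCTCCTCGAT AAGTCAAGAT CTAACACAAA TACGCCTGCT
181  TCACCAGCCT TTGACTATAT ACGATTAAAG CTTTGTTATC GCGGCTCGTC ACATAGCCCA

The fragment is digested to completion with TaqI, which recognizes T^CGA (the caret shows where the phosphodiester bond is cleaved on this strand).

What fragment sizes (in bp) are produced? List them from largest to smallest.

94, 66, 56, 24 bp

TaqI sites (TCGA) start at positions 24, 90, 146.
TaqI cuts after the first base of each site, so after positions 24, 90, 146.
Linear molecule, 3 cuts → 4 fragments:
  1–24 → 24 bp
  25–90 → 66 bp
  91–146 → 56 bp
  147–240 → 94 bp
Sorted largest to smallest: 94, 66, 56, 24 bp.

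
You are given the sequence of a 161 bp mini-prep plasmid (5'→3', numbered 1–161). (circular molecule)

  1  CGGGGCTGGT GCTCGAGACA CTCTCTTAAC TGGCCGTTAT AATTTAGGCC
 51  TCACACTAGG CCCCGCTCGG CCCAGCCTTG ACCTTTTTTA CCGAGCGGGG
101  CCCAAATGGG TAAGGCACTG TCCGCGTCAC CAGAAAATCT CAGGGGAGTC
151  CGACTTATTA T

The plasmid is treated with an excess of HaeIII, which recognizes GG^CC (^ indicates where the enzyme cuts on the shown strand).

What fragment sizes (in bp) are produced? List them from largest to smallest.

HaeIII sites (GGCC) start at positions 32, 47, 59, 69, 99.
HaeIII cuts after base 2 of each site, so after positions 33, 48, 60, 70, 100.
Circular molecule, 5 cuts → 5 fragments:
  34–48 → 15 bp
  49–60 → 12 bp
  61–70 → 10 bp
  71–100 → 30 bp
  101–161 then 1–33 → 61 + 33 = 94 bp
Sorted largest to smallest: 94, 30, 15, 12, 10 bp.

94, 30, 15, 12, 10 bp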